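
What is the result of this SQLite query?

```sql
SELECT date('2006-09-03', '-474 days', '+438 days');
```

2006-07-29

Applying '-474 days' to 2006-09-03: counting 474 days back gives 2005-05-17.
Applying '+438 days' to 2005-05-17: counting 438 days forward gives 2006-07-29.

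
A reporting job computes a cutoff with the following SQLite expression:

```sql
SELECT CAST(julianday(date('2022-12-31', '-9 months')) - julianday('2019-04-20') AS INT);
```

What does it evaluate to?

1076

Adding -9 months to 2022-12-31 gives 2022-03-31.
10 days remain in April 2019 after the 20th (30 − 20).
Full months from May 2019 through February 2022 contribute their day counts.
Then 31 days into March 2022.
Total: 10 + 31 + 30 + 31 + 31 + 30 + 31 + 30 + 31 + 31 + 29 + 31 + 30 + 31 + 30 + 31 + 31 + 30 + 31 + 30 + 31 + 31 + 28 + 31 + 30 + 31 + 30 + 31 + 31 + 30 + 31 + 30 + 31 + 31 + 28 + 31 = 1076.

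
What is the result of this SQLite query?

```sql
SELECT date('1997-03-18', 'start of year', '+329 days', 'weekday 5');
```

`start of year` rewinds 1997-03-18 to 1997-01-01.
Applying '+329 days' to 1997-01-01: counting 329 days forward gives 1997-11-26.
`weekday 5` advances to the next Friday; 1997-11-26 is a Wednesday, so it moves forward to 1997-11-28.

1997-11-28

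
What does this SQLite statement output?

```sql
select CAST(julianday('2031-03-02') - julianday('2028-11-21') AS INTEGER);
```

9 days remain in November 2028 after the 21st (30 − 21).
Full months from December 2028 through February 2031 contribute their day counts.
Then 2 days into March 2031.
Total: 9 + 31 + 31 + 28 + 31 + 30 + 31 + 30 + 31 + 31 + 30 + 31 + 30 + 31 + 31 + 28 + 31 + 30 + 31 + 30 + 31 + 31 + 30 + 31 + 30 + 31 + 31 + 28 + 2 = 831.

831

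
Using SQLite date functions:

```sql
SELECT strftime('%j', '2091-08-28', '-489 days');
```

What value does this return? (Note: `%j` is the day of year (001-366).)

116

First apply '-489 days': 2091-08-28 → 2090-04-26.
Day-of-year for 2090-04-26: days since 2090-01-01 inclusive = 116, zero-padded to 116.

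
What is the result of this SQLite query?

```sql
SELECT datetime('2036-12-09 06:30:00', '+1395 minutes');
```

1395 minutes = 23h 15m; +1395 minutes from 2036-12-09 06:30:00 is 2036-12-10 05:45:00 (crosses midnight).

2036-12-10 05:45:00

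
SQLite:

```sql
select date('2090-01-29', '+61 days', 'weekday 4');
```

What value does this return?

Applying '+61 days' to 2090-01-29: counting 61 days forward gives 2090-03-31.
`weekday 4` advances to the next Thursday; 2090-03-31 is a Friday, so it moves forward to 2090-04-06.

2090-04-06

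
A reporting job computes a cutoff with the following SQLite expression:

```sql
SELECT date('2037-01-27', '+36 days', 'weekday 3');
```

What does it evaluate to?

January 2037 has 31 days; 4 remain after the 27th, so 5 days reach 2037-02-01.
February 2037 has 28 days; 27 remain after the 1st, so 28 days reach 2037-03-01.
Advancing 3 more days within March lands on 2037-03-04.
`weekday 3` advances to the next Wednesday; 2037-03-04 is already a Wednesday, so it stays at 2037-03-04.

2037-03-04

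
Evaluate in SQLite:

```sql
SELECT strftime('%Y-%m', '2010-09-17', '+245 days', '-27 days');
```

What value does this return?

2011-04

First apply '+245 days', '-27 days': 2010-09-17 → 2011-04-23.
`%Y-%m` extracts the year-month: 2011-04.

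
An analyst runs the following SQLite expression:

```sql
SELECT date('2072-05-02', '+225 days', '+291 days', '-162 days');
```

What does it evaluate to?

2073-04-21

Applying '+225 days' to 2072-05-02: counting 225 days forward gives 2072-12-13.
Applying '+291 days' to 2072-12-13: counting 291 days forward gives 2073-09-30.
Applying '-162 days' to 2073-09-30: counting 162 days back gives 2073-04-21.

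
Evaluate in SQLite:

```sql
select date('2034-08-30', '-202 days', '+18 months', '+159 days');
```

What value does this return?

Applying '-202 days' to 2034-08-30: counting 202 days back gives 2034-02-09.
Adding +18 months to 2034-02-09 gives 2035-08-09.
Applying '+159 days' to 2035-08-09: counting 159 days forward gives 2036-01-15.

2036-01-15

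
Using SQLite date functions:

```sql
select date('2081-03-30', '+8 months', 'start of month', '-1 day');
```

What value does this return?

2081-10-31

Adding +8 months to 2081-03-30 gives 2081-11-30.
`start of month` rewinds 2081-11-30 to 2081-11-01.
Going back 1 day from 2081-11-01 reaches 2081-10-31 (last day of October, 31 days).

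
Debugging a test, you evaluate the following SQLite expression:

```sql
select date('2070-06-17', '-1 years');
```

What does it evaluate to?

2069-06-17

Adding -1 year to 2070-06-17 gives 2069-06-17.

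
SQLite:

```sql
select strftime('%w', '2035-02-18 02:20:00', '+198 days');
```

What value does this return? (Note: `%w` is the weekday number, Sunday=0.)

2

First apply '+198 days': 2035-02-18 02:20:00 → 2035-09-04 02:20:00.
2035-09-04 is a Tuesday; with Sunday=0 that is 2.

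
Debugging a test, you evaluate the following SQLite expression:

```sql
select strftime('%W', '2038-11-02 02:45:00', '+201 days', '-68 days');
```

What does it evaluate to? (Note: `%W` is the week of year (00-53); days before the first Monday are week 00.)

First apply '+201 days', '-68 days': 2038-11-02 02:45:00 → 2039-03-15 02:45:00.
2039-03-15 is a Tuesday. SQLite's %W counts Mondays since the year started; the result is 11.

11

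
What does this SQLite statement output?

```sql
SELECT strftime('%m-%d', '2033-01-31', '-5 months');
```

First apply '-5 months': 2033-01-31 → 2032-08-31.
`%m-%d` extracts the month-day: 08-31.

08-31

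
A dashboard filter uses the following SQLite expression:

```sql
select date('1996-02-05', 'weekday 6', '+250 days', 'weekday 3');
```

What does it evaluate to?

1996-10-23

`weekday 6` advances to the next Saturday; 1996-02-05 is a Monday, so it moves forward to 1996-02-10.
Applying '+250 days' to 1996-02-10: counting 250 days forward gives 1996-10-17.
`weekday 3` advances to the next Wednesday; 1996-10-17 is a Thursday, so it moves forward to 1996-10-23.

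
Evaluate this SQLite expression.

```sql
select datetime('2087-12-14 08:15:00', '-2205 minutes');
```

2205 minutes = 36h 45m; -2205 minutes from 2087-12-14 08:15:00 is 2087-12-12 19:30:00 (crosses midnight).

2087-12-12 19:30:00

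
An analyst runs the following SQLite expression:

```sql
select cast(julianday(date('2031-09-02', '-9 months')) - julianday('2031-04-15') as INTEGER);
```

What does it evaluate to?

Adding -9 months to 2031-09-02 gives 2030-12-02.
29 days remain in December 2030 after the 2nd (31 − 2).
January 2031: 31 days.
February 2031: 28 days.
March 2031: 31 days.
Then 15 days into April 2031.
Total: 29 + 31 + 28 + 31 + 15 = 134.
The subtraction is earlier − later, so the result is −134 → -134.

-134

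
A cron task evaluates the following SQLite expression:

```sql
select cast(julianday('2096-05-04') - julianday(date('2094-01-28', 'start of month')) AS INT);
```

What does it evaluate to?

854

`start of month` rewinds 2094-01-28 to 2094-01-01.
30 days remain in January 2094 after the 1st (31 − 1).
Full months from February 2094 through April 2096 contribute their day counts.
Then 4 days into May 2096.
Total: 30 + 28 + 31 + 30 + 31 + 30 + 31 + 31 + 30 + 31 + 30 + 31 + 31 + 28 + 31 + 30 + 31 + 30 + 31 + 31 + 30 + 31 + 30 + 31 + 31 + 29 + 31 + 30 + 4 = 854.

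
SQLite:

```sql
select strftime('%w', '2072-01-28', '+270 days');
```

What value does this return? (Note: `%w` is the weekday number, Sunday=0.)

First apply '+270 days': 2072-01-28 → 2072-10-24.
2072-10-24 is a Monday; with Sunday=0 that is 1.

1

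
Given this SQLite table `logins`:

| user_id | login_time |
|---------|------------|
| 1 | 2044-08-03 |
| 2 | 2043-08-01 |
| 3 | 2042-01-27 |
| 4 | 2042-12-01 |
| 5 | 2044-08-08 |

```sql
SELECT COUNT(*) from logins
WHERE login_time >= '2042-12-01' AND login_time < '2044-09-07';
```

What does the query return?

4

Rows in [2042-12-01, 2044-09-07): 2044-08-03, 2043-08-01, 2042-12-01, 2044-08-08 → 4 rows.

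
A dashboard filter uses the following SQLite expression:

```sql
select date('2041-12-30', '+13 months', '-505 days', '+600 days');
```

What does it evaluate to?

2043-05-05

Adding +13 months to 2041-12-30 gives 2043-01-30.
Applying '-505 days' to 2043-01-30: counting 505 days back gives 2041-09-12.
Applying '+600 days' to 2041-09-12: counting 600 days forward gives 2043-05-05.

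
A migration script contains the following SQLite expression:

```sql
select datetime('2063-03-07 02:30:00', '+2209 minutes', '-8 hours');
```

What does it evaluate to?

2063-03-08 07:19:00

2209 minutes = 36h 49m; +2209 minutes from 2063-03-07 02:30:00 is 2063-03-08 15:19:00 (crosses midnight).
-8 hours from 2063-03-08 15:19:00 is 2063-03-08 07:19:00.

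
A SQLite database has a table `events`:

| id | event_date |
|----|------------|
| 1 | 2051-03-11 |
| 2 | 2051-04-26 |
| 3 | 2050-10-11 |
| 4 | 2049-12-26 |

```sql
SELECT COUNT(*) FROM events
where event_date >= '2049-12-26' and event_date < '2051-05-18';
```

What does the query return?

4

Rows in [2049-12-26, 2051-05-18): 2051-03-11, 2051-04-26, 2050-10-11, 2049-12-26 → 4 rows.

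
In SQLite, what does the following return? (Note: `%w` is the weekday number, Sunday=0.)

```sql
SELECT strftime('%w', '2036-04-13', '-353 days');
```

First apply '-353 days': 2036-04-13 → 2035-04-26.
2035-04-26 is a Thursday; with Sunday=0 that is 4.

4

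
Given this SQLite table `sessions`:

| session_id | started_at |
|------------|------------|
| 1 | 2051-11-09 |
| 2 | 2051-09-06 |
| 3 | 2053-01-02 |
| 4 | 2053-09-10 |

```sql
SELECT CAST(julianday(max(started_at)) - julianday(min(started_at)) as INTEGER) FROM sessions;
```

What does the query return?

735

MIN = 2051-09-06, MAX = 2053-09-10.
24 days remain in September 2051 after the 6th (30 − 6).
Full months from October 2051 through August 2053 contribute their day counts.
Then 10 days into September 2053.
Total: 24 + 31 + 30 + 31 + 31 + 29 + 31 + 30 + 31 + 30 + 31 + 31 + 30 + 31 + 30 + 31 + 31 + 28 + 31 + 30 + 31 + 30 + 31 + 31 + 10 = 735.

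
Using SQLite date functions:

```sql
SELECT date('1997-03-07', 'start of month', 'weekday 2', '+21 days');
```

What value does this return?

`start of month` rewinds 1997-03-07 to 1997-03-01.
`weekday 2` advances to the next Tuesday; 1997-03-01 is a Saturday, so it moves forward to 1997-03-04.
Advancing 21 more days within March lands on 1997-03-25.

1997-03-25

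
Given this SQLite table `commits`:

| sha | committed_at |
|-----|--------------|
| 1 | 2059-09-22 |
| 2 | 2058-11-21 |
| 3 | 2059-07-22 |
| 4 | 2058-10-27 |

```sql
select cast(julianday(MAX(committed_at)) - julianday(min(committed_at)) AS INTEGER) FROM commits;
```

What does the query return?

330

MIN = 2058-10-27, MAX = 2059-09-22.
4 days remain in October 2058 after the 27th (31 − 27).
Full months from November 2058 through August 2059 contribute their day counts.
Then 22 days into September 2059.
Total: 4 + 30 + 31 + 31 + 28 + 31 + 30 + 31 + 30 + 31 + 31 + 22 = 330.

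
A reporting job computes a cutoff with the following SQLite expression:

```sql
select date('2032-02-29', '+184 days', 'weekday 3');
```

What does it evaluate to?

Applying '+184 days' to 2032-02-29: counting 184 days forward gives 2032-08-31.
`weekday 3` advances to the next Wednesday; 2032-08-31 is a Tuesday, so it moves forward to 2032-09-01.

2032-09-01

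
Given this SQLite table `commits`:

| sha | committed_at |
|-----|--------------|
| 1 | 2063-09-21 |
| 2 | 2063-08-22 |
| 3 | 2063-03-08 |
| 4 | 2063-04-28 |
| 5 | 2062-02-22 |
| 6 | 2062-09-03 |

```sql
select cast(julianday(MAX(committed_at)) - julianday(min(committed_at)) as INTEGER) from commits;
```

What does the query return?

MIN = 2062-02-22, MAX = 2063-09-21.
6 days remain in February 2062 after the 22nd (28 − 22).
Full months from March 2062 through August 2063 contribute their day counts.
Then 21 days into September 2063.
Total: 6 + 31 + 30 + 31 + 30 + 31 + 31 + 30 + 31 + 30 + 31 + 31 + 28 + 31 + 30 + 31 + 30 + 31 + 31 + 21 = 576.

576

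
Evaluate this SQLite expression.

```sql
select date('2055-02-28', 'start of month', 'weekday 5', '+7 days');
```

2055-02-12

`start of month` rewinds 2055-02-28 to 2055-02-01.
`weekday 5` advances to the next Friday; 2055-02-01 is a Monday, so it moves forward to 2055-02-05.
Advancing 7 more days within February lands on 2055-02-12.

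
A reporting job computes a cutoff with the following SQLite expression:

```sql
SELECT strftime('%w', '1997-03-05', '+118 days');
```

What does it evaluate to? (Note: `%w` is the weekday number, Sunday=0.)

First apply '+118 days': 1997-03-05 → 1997-07-01.
1997-07-01 is a Tuesday; with Sunday=0 that is 2.

2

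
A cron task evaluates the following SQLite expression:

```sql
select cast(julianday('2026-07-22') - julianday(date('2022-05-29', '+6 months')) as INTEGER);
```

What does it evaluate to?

1331

Adding +6 months to 2022-05-29 gives 2022-11-29.
1 day remains in November 2022 after the 29th (30 − 29).
Full months from December 2022 through June 2026 contribute their day counts.
Then 22 days into July 2026.
Total: 1 + 31 + 31 + 28 + 31 + 30 + 31 + 30 + 31 + 31 + 30 + 31 + 30 + 31 + 31 + 29 + 31 + 30 + 31 + 30 + 31 + 31 + 30 + 31 + 30 + 31 + 31 + 28 + 31 + 30 + 31 + 30 + 31 + 31 + 30 + 31 + 30 + 31 + 31 + 28 + 31 + 30 + 31 + 30 + 22 = 1331.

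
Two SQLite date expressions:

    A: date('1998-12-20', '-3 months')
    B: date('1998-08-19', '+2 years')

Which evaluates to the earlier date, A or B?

A = 1998-09-20.
B = 2000-08-19.
A is earlier.

A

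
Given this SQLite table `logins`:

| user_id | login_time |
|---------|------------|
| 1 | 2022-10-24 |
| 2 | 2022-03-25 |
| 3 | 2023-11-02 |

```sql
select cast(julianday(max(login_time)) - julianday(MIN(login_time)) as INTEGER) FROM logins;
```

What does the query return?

MIN = 2022-03-25, MAX = 2023-11-02.
6 days remain in March 2022 after the 25th (31 − 25).
Full months from April 2022 through October 2023 contribute their day counts.
Then 2 days into November 2023.
Total: 6 + 30 + 31 + 30 + 31 + 31 + 30 + 31 + 30 + 31 + 31 + 28 + 31 + 30 + 31 + 30 + 31 + 31 + 30 + 31 + 2 = 587.

587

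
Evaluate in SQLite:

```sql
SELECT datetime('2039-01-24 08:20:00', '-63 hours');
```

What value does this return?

2039-01-21 17:20:00

-63 hours from 2039-01-24 08:20:00 is 2039-01-21 17:20:00 (crosses midnight).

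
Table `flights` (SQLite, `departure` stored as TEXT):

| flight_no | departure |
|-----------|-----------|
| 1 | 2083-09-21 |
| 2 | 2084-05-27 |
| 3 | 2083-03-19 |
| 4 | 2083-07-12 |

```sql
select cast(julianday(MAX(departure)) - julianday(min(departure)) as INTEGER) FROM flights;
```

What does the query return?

MIN = 2083-03-19, MAX = 2084-05-27.
12 days remain in March 2083 after the 19th (31 − 19).
Full months from April 2083 through April 2084 contribute their day counts.
Then 27 days into May 2084.
Total: 12 + 30 + 31 + 30 + 31 + 31 + 30 + 31 + 30 + 31 + 31 + 29 + 31 + 30 + 27 = 435.

435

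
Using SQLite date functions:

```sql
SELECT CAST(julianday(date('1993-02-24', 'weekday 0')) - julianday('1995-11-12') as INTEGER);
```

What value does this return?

-987

`weekday 0` advances to the next Sunday; 1993-02-24 is a Wednesday, so it moves forward to 1993-02-28.
0 days remain in February 1993 after the 28th (28 − 28).
Full months from March 1993 through October 1995 contribute their day counts.
Then 12 days into November 1995.
Total: 0 + 31 + 30 + 31 + 30 + 31 + 31 + 30 + 31 + 30 + 31 + 31 + 28 + 31 + 30 + 31 + 30 + 31 + 31 + 30 + 31 + 30 + 31 + 31 + 28 + 31 + 30 + 31 + 30 + 31 + 31 + 30 + 31 + 12 = 987.
The subtraction is earlier − later, so the result is −987 → -987.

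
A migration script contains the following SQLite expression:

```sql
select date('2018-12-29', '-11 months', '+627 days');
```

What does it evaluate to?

Adding -11 months to 2018-12-29 gives 2018-01-29.
Applying '+627 days' to 2018-01-29: counting 627 days forward gives 2019-10-18.

2019-10-18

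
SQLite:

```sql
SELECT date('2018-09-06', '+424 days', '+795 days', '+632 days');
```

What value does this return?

2023-10-01

Applying '+424 days' to 2018-09-06: counting 424 days forward gives 2019-11-04.
Applying '+795 days' to 2019-11-04: counting 795 days forward gives 2022-01-07.
Applying '+632 days' to 2022-01-07: counting 632 days forward gives 2023-10-01.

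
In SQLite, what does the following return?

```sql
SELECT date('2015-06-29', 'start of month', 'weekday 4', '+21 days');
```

2015-06-25

`start of month` rewinds 2015-06-29 to 2015-06-01.
`weekday 4` advances to the next Thursday; 2015-06-01 is a Monday, so it moves forward to 2015-06-04.
Advancing 21 more days within June lands on 2015-06-25.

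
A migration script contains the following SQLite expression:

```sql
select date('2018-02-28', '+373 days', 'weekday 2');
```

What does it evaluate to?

2019-03-12

Applying '+373 days' to 2018-02-28: counting 373 days forward gives 2019-03-08.
`weekday 2` advances to the next Tuesday; 2019-03-08 is a Friday, so it moves forward to 2019-03-12.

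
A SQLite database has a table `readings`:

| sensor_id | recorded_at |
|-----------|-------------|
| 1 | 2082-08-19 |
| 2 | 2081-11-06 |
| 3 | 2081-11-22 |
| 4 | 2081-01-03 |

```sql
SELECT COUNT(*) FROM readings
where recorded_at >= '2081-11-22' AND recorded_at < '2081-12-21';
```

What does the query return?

Rows in [2081-11-22, 2081-12-21): 2081-11-22 → 1 row.

1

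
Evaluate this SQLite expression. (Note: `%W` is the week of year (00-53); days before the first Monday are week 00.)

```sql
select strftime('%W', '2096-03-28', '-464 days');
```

51

First apply '-464 days': 2096-03-28 → 2094-12-20.
2094-12-20 is a Monday. SQLite's %W counts Mondays since the year started; the result is 51.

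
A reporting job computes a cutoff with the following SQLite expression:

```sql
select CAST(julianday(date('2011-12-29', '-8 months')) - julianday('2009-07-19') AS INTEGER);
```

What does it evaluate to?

649

Adding -8 months to 2011-12-29 gives 2011-04-29.
12 days remain in July 2009 after the 19th (31 − 19).
Full months from August 2009 through March 2011 contribute their day counts.
Then 29 days into April 2011.
Total: 12 + 31 + 30 + 31 + 30 + 31 + 31 + 28 + 31 + 30 + 31 + 30 + 31 + 31 + 30 + 31 + 30 + 31 + 31 + 28 + 31 + 29 = 649.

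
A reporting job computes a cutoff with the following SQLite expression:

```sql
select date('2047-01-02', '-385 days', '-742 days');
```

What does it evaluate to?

2043-12-02

Applying '-385 days' to 2047-01-02: counting 385 days back gives 2045-12-13.
Applying '-742 days' to 2045-12-13: counting 742 days back gives 2043-12-02.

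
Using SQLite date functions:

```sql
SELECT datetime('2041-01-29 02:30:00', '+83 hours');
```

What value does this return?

+83 hours from 2041-01-29 02:30:00 is 2041-02-01 13:30:00 (crosses midnight).

2041-02-01 13:30:00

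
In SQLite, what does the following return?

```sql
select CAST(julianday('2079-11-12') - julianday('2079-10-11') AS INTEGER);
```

32

20 days remain in October 2079 after the 11th (31 − 11).
Then 12 days into November 2079.
Total: 20 + 12 = 32.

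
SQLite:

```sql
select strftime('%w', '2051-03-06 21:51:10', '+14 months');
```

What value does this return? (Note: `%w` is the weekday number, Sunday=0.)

1

First apply '+14 months': 2051-03-06 21:51:10 → 2052-05-06 21:51:10.
2052-05-06 is a Monday; with Sunday=0 that is 1.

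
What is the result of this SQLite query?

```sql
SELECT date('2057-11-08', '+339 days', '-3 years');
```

Applying '+339 days' to 2057-11-08: counting 339 days forward gives 2058-10-13.
Adding -3 years to 2058-10-13 gives 2055-10-13.

2055-10-13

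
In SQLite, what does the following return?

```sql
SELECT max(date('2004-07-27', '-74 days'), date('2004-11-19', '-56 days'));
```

2004-09-24

date('2004-07-27', '-74 days') → 2004-05-14.
date('2004-11-19', '-56 days') → 2004-09-24.
Later of the two is 2004-09-24.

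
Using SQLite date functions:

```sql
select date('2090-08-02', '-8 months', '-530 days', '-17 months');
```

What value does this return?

Adding -8 months to 2090-08-02 gives 2089-12-02.
Applying '-530 days' to 2089-12-02: counting 530 days back gives 2088-06-20.
Adding -17 months to 2088-06-20 gives 2087-01-20.

2087-01-20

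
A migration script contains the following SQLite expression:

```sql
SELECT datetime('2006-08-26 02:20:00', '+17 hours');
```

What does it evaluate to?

2006-08-26 19:20:00

+17 hours from 2006-08-26 02:20:00 is 2006-08-26 19:20:00.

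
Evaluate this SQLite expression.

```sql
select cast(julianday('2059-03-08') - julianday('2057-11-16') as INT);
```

14 days remain in November 2057 after the 16th (30 − 16).
Full months from December 2057 through February 2059 contribute their day counts.
Then 8 days into March 2059.
Total: 14 + 31 + 31 + 28 + 31 + 30 + 31 + 30 + 31 + 31 + 30 + 31 + 30 + 31 + 31 + 28 + 8 = 477.

477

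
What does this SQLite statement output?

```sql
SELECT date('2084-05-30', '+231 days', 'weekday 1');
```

Applying '+231 days' to 2084-05-30: counting 231 days forward gives 2085-01-16.
`weekday 1` advances to the next Monday; 2085-01-16 is a Tuesday, so it moves forward to 2085-01-22.

2085-01-22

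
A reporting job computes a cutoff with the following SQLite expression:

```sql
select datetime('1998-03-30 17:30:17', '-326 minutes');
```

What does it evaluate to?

1998-03-30 12:04:17

326 minutes = 5h 26m; -326 minutes from 1998-03-30 17:30:17 is 1998-03-30 12:04:17.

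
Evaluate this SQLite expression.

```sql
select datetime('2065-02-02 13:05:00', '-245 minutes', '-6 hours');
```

245 minutes = 4h 5m; -245 minutes from 2065-02-02 13:05:00 is 2065-02-02 09:00:00.
-6 hours from 2065-02-02 09:00:00 is 2065-02-02 03:00:00.

2065-02-02 03:00:00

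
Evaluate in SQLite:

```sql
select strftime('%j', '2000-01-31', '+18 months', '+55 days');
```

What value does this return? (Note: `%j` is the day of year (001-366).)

First apply '+18 months', '+55 days': 2000-01-31 → 2001-09-24.
Day-of-year for 2001-09-24: days since 2001-01-01 inclusive = 267, zero-padded to 267.

267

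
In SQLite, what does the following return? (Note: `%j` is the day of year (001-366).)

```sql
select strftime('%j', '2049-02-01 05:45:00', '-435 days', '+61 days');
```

First apply '-435 days', '+61 days': 2049-02-01 05:45:00 → 2048-01-24 05:45:00.
Day-of-year for 2048-01-24: days since 2048-01-01 inclusive = 24, zero-padded to 024.

024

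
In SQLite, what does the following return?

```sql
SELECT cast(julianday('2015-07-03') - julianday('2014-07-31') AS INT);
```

337

0 days remain in July 2014 after the 31st (31 − 31).
Full months from August 2014 through June 2015 contribute their day counts.
Then 3 days into July 2015.
Total: 0 + 31 + 30 + 31 + 30 + 31 + 31 + 28 + 31 + 30 + 31 + 30 + 3 = 337.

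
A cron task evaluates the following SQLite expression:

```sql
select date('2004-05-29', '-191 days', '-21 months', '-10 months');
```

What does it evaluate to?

Applying '-191 days' to 2004-05-29: counting 191 days back gives 2003-11-20.
Adding -21 months to 2003-11-20 gives 2002-02-20.
Adding -10 months to 2002-02-20 gives 2001-04-20.

2001-04-20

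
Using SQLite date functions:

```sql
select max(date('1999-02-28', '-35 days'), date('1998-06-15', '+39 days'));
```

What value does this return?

date('1999-02-28', '-35 days') → 1999-01-24.
date('1998-06-15', '+39 days') → 1998-07-24.
Later of the two is 1999-01-24.

1999-01-24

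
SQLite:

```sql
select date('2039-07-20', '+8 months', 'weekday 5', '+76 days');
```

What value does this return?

2040-06-07

Adding +8 months to 2039-07-20 gives 2040-03-20.
`weekday 5` advances to the next Friday; 2040-03-20 is a Tuesday, so it moves forward to 2040-03-23.
Applying '+76 days' to 2040-03-23: counting 76 days forward gives 2040-06-07.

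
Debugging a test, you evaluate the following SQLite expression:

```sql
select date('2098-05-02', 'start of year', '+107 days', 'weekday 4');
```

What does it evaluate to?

2098-04-24

`start of year` rewinds 2098-05-02 to 2098-01-01.
Applying '+107 days' to 2098-01-01: counting 107 days forward gives 2098-04-18.
`weekday 4` advances to the next Thursday; 2098-04-18 is a Friday, so it moves forward to 2098-04-24.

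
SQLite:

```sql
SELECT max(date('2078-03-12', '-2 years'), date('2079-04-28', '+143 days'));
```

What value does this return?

2079-09-18

date('2078-03-12', '-2 years') → 2076-03-12.
date('2079-04-28', '+143 days') → 2079-09-18.
Later of the two is 2079-09-18.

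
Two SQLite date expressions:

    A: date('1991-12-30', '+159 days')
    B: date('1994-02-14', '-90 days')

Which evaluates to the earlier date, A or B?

A

A = 1992-06-06.
B = 1993-11-16.
A is earlier.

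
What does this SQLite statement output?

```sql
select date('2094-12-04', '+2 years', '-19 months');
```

2095-05-04

Adding +2 years to 2094-12-04 gives 2096-12-04.
Adding -19 months to 2096-12-04 gives 2095-05-04.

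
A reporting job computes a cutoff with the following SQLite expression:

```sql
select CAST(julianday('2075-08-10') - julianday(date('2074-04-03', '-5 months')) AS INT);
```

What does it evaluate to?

645

Adding -5 months to 2074-04-03 gives 2073-11-03.
27 days remain in November 2073 after the 3rd (30 − 3).
Full months from December 2073 through July 2075 contribute their day counts.
Then 10 days into August 2075.
Total: 27 + 31 + 31 + 28 + 31 + 30 + 31 + 30 + 31 + 31 + 30 + 31 + 30 + 31 + 31 + 28 + 31 + 30 + 31 + 30 + 31 + 10 = 645.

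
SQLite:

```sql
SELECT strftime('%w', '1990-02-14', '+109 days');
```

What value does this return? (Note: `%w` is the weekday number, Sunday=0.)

First apply '+109 days': 1990-02-14 → 1990-06-03.
1990-06-03 is a Sunday; with Sunday=0 that is 0.

0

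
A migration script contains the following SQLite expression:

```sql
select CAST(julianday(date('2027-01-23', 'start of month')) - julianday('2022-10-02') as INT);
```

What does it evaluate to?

`start of month` rewinds 2027-01-23 to 2027-01-01.
29 days remain in October 2022 after the 2nd (31 − 2).
Full months from November 2022 through December 2026 contribute their day counts.
Then 1 day into January 2027.
Total: 29 + 30 + 31 + 31 + 28 + 31 + 30 + 31 + 30 + 31 + 31 + 30 + 31 + 30 + 31 + 31 + 29 + 31 + 30 + 31 + 30 + 31 + 31 + 30 + 31 + 30 + 31 + 31 + 28 + 31 + 30 + 31 + 30 + 31 + 31 + 30 + 31 + 30 + 31 + 31 + 28 + 31 + 30 + 31 + 30 + 31 + 31 + 30 + 31 + 30 + 31 + 1 = 1552.

1552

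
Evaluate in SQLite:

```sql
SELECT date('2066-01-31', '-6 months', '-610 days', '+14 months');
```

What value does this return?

2065-01-29

Adding -6 months to 2066-01-31 gives 2065-07-31.
Applying '-610 days' to 2065-07-31: counting 610 days back gives 2063-11-29.
Adding +14 months to 2063-11-29 gives 2065-01-29.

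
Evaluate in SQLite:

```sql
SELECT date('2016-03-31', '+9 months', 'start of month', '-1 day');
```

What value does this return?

Adding +9 months to 2016-03-31 gives 2016-12-31.
`start of month` rewinds 2016-12-31 to 2016-12-01.
Going back 1 day from 2016-12-01 reaches 2016-11-30 (last day of November, 30 days).

2016-11-30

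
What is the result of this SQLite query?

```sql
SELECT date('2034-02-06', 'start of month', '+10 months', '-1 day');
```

`start of month` rewinds 2034-02-06 to 2034-02-01.
Adding +10 months to 2034-02-01 gives 2034-12-01.
Going back 1 day from 2034-12-01 reaches 2034-11-30 (last day of November, 30 days).

2034-11-30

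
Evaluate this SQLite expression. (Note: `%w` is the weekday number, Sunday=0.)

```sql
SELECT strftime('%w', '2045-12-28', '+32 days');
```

1

First apply '+32 days': 2045-12-28 → 2046-01-29.
2046-01-29 is a Monday; with Sunday=0 that is 1.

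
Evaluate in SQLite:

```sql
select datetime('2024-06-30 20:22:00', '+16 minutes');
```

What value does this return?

+16 minutes from 2024-06-30 20:22:00 is 2024-06-30 20:38:00.

2024-06-30 20:38:00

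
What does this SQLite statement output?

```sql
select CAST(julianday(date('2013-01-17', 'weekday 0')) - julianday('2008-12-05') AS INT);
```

`weekday 0` advances to the next Sunday; 2013-01-17 is a Thursday, so it moves forward to 2013-01-20.
26 days remain in December 2008 after the 5th (31 − 5).
Full months from January 2009 through December 2012 contribute their day counts.
Then 20 days into January 2013.
Total: 26 + 31 + 28 + 31 + 30 + 31 + 30 + 31 + 31 + 30 + 31 + 30 + 31 + 31 + 28 + 31 + 30 + 31 + 30 + 31 + 31 + 30 + 31 + 30 + 31 + 31 + 28 + 31 + 30 + 31 + 30 + 31 + 31 + 30 + 31 + 30 + 31 + 31 + 29 + 31 + 30 + 31 + 30 + 31 + 31 + 30 + 31 + 30 + 31 + 20 = 1507.

1507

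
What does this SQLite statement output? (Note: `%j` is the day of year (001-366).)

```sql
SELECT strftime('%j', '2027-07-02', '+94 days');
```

277

First apply '+94 days': 2027-07-02 → 2027-10-04.
Day-of-year for 2027-10-04: days since 2027-01-01 inclusive = 277, zero-padded to 277.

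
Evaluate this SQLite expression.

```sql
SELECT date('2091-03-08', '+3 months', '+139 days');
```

2091-10-25

Adding +3 months to 2091-03-08 gives 2091-06-08.
Applying '+139 days' to 2091-06-08: counting 139 days forward gives 2091-10-25.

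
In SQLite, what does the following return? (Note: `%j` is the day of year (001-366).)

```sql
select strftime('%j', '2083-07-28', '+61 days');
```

First apply '+61 days': 2083-07-28 → 2083-09-27.
Day-of-year for 2083-09-27: days since 2083-01-01 inclusive = 270, zero-padded to 270.

270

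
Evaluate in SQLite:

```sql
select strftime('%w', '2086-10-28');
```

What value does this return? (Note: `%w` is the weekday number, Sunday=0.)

1

2086-10-28 is a Monday; with Sunday=0 that is 1.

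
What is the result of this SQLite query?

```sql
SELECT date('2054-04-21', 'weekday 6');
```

2054-04-25

`weekday 6` advances to the next Saturday; 2054-04-21 is a Tuesday, so it moves forward to 2054-04-25.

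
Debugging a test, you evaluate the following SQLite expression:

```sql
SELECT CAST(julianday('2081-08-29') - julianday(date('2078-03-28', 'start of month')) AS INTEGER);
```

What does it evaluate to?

`start of month` rewinds 2078-03-28 to 2078-03-01.
30 days remain in March 2078 after the 1st (31 − 1).
Full months from April 2078 through July 2081 contribute their day counts.
Then 29 days into August 2081.
Total: 30 + 30 + 31 + 30 + 31 + 31 + 30 + 31 + 30 + 31 + 31 + 28 + 31 + 30 + 31 + 30 + 31 + 31 + 30 + 31 + 30 + 31 + 31 + 29 + 31 + 30 + 31 + 30 + 31 + 31 + 30 + 31 + 30 + 31 + 31 + 28 + 31 + 30 + 31 + 30 + 31 + 29 = 1277.

1277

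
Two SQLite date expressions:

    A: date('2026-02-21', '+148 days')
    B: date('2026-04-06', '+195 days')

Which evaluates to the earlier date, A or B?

A

A = 2026-07-19.
B = 2026-10-18.
A is earlier.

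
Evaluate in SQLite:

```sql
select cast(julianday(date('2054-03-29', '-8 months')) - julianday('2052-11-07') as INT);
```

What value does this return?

Adding -8 months to 2054-03-29 gives 2053-07-29.
23 days remain in November 2052 after the 7th (30 − 7).
Full months from December 2052 through June 2053 contribute their day counts.
Then 29 days into July 2053.
Total: 23 + 31 + 31 + 28 + 31 + 30 + 31 + 30 + 29 = 264.

264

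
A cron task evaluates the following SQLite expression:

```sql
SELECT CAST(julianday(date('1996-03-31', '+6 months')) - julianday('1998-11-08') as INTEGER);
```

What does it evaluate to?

Adding +6 months to 1996-03-31 targets 1996-09-31. September 1996 has only 30 days, so SQLite normalizes the 1-day overflow forward to 1996-10-01.
30 days remain in October 1996 after the 1st (31 − 1).
Full months from November 1996 through October 1998 contribute their day counts.
Then 8 days into November 1998.
Total: 30 + 30 + 31 + 31 + 28 + 31 + 30 + 31 + 30 + 31 + 31 + 30 + 31 + 30 + 31 + 31 + 28 + 31 + 30 + 31 + 30 + 31 + 31 + 30 + 31 + 8 = 768.
The subtraction is earlier − later, so the result is −768 → -768.

-768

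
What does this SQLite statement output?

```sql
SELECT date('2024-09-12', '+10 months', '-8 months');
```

Adding +10 months to 2024-09-12 gives 2025-07-12.
Adding -8 months to 2025-07-12 gives 2024-11-12.

2024-11-12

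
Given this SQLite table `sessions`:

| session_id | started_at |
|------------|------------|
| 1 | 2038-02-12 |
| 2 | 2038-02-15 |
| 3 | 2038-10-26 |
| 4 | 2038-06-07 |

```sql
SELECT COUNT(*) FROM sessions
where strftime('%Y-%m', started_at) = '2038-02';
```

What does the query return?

2

Rows with year-month 2038-02: 2038-02-12, 2038-02-15 → 2.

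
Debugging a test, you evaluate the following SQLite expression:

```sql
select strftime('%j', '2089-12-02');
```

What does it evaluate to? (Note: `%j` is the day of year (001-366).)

336

Day-of-year for 2089-12-02: days since 2089-01-01 inclusive = 336, zero-padded to 336.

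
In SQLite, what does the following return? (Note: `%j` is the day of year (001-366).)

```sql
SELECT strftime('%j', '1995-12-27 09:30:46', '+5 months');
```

First apply '+5 months': 1995-12-27 09:30:46 → 1996-05-27 09:30:46.
Day-of-year for 1996-05-27: days since 1996-01-01 inclusive = 148, zero-padded to 148.

148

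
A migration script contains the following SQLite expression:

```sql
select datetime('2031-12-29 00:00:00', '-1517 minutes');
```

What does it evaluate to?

1517 minutes = 25h 17m; -1517 minutes from 2031-12-29 00:00:00 is 2031-12-27 22:43:00 (crosses midnight).

2031-12-27 22:43:00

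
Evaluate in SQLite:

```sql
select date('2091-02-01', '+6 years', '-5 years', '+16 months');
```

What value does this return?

2093-06-01

Adding +6 years to 2091-02-01 gives 2097-02-01.
Adding -5 years to 2097-02-01 gives 2092-02-01.
Adding +16 months to 2092-02-01 gives 2093-06-01.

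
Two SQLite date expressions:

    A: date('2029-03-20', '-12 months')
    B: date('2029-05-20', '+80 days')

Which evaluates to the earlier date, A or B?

A

A = 2028-03-20.
B = 2029-08-08.
A is earlier.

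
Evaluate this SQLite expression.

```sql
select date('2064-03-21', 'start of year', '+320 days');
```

2064-11-16

`start of year` rewinds 2064-03-21 to 2064-01-01.
Applying '+320 days' to 2064-01-01: counting 320 days forward gives 2064-11-16.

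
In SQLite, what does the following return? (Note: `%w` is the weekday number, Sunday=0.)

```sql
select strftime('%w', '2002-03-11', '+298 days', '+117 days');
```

First apply '+298 days', '+117 days': 2002-03-11 → 2003-04-30.
2003-04-30 is a Wednesday; with Sunday=0 that is 3.

3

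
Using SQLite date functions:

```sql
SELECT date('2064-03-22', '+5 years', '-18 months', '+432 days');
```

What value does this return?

2068-11-27

Adding +5 years to 2064-03-22 gives 2069-03-22.
Adding -18 months to 2069-03-22 gives 2067-09-22.
Applying '+432 days' to 2067-09-22: counting 432 days forward gives 2068-11-27.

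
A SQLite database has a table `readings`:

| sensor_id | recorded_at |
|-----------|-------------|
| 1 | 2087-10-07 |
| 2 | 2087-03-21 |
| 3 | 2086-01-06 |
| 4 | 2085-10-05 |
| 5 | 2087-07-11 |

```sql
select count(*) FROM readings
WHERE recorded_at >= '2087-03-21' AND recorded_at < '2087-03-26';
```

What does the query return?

Rows in [2087-03-21, 2087-03-26): 2087-03-21 → 1 row.

1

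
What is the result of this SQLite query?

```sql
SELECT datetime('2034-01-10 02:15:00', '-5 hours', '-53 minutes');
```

2034-01-09 20:22:00

-5 hours from 2034-01-10 02:15:00 is 2034-01-09 21:15:00 (crosses midnight).
-53 minutes from 2034-01-09 21:15:00 is 2034-01-09 20:22:00.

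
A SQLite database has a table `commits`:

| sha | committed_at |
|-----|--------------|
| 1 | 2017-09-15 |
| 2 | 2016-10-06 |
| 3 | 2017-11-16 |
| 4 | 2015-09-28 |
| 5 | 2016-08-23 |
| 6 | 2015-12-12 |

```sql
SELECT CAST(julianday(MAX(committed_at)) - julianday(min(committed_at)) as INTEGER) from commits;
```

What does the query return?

MIN = 2015-09-28, MAX = 2017-11-16.
2 days remain in September 2015 after the 28th (30 − 28).
Full months from October 2015 through October 2017 contribute their day counts.
Then 16 days into November 2017.
Total: 2 + 31 + 30 + 31 + 31 + 29 + 31 + 30 + 31 + 30 + 31 + 31 + 30 + 31 + 30 + 31 + 31 + 28 + 31 + 30 + 31 + 30 + 31 + 31 + 30 + 31 + 16 = 780.

780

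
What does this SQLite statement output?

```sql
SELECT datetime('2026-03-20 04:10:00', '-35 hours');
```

2026-03-18 17:10:00

-35 hours from 2026-03-20 04:10:00 is 2026-03-18 17:10:00 (crosses midnight).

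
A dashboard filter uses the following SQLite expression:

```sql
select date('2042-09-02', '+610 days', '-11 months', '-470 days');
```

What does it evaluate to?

Applying '+610 days' to 2042-09-02: counting 610 days forward gives 2044-05-04.
Adding -11 months to 2044-05-04 gives 2043-06-04.
Applying '-470 days' to 2043-06-04: counting 470 days back gives 2042-02-19.

2042-02-19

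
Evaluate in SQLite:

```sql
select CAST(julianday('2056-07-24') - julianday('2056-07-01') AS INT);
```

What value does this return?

23

Both dates are in July 2056: 24 − 1 = 23.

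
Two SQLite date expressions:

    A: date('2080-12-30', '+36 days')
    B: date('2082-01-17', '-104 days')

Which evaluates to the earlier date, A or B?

A

A = 2081-02-04.
B = 2081-10-05.
A is earlier.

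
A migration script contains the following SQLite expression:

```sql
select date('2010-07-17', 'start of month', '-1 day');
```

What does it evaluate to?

`start of month` rewinds 2010-07-17 to 2010-07-01.
Going back 1 day from 2010-07-01 reaches 2010-06-30 (last day of June, 30 days).

2010-06-30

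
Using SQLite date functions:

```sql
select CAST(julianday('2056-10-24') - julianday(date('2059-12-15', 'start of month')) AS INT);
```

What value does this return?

`start of month` rewinds 2059-12-15 to 2059-12-01.
7 days remain in October 2056 after the 24th (31 − 24).
Full months from November 2056 through November 2059 contribute their day counts.
Then 1 day into December 2059.
Total: 7 + 30 + 31 + 31 + 28 + 31 + 30 + 31 + 30 + 31 + 31 + 30 + 31 + 30 + 31 + 31 + 28 + 31 + 30 + 31 + 30 + 31 + 31 + 30 + 31 + 30 + 31 + 31 + 28 + 31 + 30 + 31 + 30 + 31 + 31 + 30 + 31 + 30 + 1 = 1133.
The subtraction is earlier − later, so the result is −1133 → -1133.

-1133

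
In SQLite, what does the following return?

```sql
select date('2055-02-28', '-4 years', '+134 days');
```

Adding -4 years to 2055-02-28 gives 2051-02-28.
Applying '+134 days' to 2051-02-28: counting 134 days forward gives 2051-07-12.

2051-07-12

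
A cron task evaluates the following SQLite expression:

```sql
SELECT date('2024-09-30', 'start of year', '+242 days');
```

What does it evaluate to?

`start of year` rewinds 2024-09-30 to 2024-01-01.
Applying '+242 days' to 2024-01-01: counting 242 days forward gives 2024-08-30.

2024-08-30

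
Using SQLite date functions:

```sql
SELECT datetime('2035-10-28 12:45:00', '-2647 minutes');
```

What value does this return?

2035-10-26 16:38:00

2647 minutes = 44h 7m; -2647 minutes from 2035-10-28 12:45:00 is 2035-10-26 16:38:00 (crosses midnight).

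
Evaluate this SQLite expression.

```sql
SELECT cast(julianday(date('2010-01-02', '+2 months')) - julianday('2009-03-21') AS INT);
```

346

Adding +2 months to 2010-01-02 gives 2010-03-02.
10 days remain in March 2009 after the 21st (31 − 21).
Full months from April 2009 through February 2010 contribute their day counts.
Then 2 days into March 2010.
Total: 10 + 30 + 31 + 30 + 31 + 31 + 30 + 31 + 30 + 31 + 31 + 28 + 2 = 346.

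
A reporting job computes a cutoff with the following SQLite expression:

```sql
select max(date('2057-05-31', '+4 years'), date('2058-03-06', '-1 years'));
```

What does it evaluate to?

date('2057-05-31', '+4 years') → 2061-05-31.
date('2058-03-06', '-1 years') → 2057-03-06.
Later of the two is 2061-05-31.

2061-05-31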